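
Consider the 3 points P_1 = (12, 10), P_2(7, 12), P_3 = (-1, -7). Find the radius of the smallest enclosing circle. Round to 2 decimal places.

10.70

Side lengths²: P_1P_2² = 29, P_1P_3² = 458, P_2P_3² = 425.
Since P_1P_3² = 458 ≥ 425 + 29 = 454, the angle opposite P_1P_3 is not acute, so the smallest enclosing circle has P_1P_3 as diameter.
Centre = midpoint of P_1P_3 = (5.5, 1.5), r² = 458/4 = 114.5.
r = √(114.5) ≈ 10.70.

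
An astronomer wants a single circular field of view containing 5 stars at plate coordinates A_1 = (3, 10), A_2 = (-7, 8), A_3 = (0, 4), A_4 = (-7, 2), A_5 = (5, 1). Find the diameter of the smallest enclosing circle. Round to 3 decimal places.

The minimum enclosing circle of a finite set is fixed by two of the points (as a diameter) or three (as a circumcircle).
The farthest pair is A_2–A_5 with squared distance 193. The circle on this segment as diameter has centre (-1, 4.5) and r² = 193/4 = 48.25.
Check A_1: distance² to centre = 46.25 ≤ 48.25, so it lies inside.
All remaining points lie in this disk, and no smaller disk contains both endpoints, so this is the minimum enclosing circle.
Diameter = 2r = 2√(48.25) ≈ 13.892.

13.892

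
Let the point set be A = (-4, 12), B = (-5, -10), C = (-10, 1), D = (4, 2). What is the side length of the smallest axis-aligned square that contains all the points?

The bounding box has width 14 and height 22.
An axis-aligned square enclosing the set must have side ≥ max(width, height).
So the minimum side is max(14, 22) = 22.

22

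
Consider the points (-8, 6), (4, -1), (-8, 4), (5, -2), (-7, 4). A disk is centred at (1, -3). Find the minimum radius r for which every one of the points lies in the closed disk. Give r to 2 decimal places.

The required radius is the distance from (1, -3) to the farthest point.
Squared distances: 162, 13, 130, 17, 113.
Maximum is 162, attained at (-8, 6).
r = √162 ≈ 12.73.

12.73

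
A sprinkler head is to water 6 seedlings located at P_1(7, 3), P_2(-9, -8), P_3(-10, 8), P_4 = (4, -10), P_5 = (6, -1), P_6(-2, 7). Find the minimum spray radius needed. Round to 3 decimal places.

The farthest pair is P_3–P_4 with squared distance 520. The circle on this segment as diameter has centre (-3, -1) and r² = 520/4 = 130.
Check P_1: distance² to centre = 116 ≤ 130, so it lies inside.
All remaining points lie in this disk, and no smaller disk contains both endpoints, so this is the minimum enclosing circle.
r = √130 ≈ 11.402.

11.402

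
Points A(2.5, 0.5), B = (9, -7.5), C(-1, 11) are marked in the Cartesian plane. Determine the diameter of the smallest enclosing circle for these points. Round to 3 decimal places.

Side lengths²: AB² = 106.25, AC² = 122.5, BC² = 442.25.
Since BC² = 442.25 ≥ 122.5 + 106.25 = 228.75, the angle opposite BC is not acute, so the smallest enclosing circle has BC as diameter.
Centre = midpoint of BC = (4, 1.75), r² = 442.25/4 = 110.5625.
Diameter = 2r = 2√(110.5625) ≈ 21.030.

21.030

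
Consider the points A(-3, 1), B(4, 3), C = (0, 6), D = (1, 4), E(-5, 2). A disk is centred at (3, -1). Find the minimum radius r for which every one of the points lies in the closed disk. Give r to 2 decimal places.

The required radius is the distance from (3, -1) to the farthest point.
Squared distances: 40, 17, 58, 29, 73.
Maximum is 73, attained at E.
r = √73 ≈ 8.54.

8.54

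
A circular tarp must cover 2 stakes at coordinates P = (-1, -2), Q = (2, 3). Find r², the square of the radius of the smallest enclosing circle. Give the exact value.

The smallest circle enclosing two points has them as diameter endpoints.
Centre = midpoint = (0.5, 0.5); r² = |PQ|²/4 = 34/4 = 8.5.

8.5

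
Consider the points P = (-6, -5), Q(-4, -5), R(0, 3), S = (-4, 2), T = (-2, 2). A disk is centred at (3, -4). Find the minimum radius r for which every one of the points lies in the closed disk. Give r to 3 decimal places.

The required radius is the distance from (3, -4) to the farthest point.
Squared distances: 82, 50, 58, 85, 61.
Maximum is 85, attained at S.
r = √85 ≈ 9.220.

9.220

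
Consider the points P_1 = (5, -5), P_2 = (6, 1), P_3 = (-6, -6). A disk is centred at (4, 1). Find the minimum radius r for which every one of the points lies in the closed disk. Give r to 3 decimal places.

The required radius is the distance from (4, 1) to the farthest point.
Squared distances: 37, 4, 149.
Maximum is 149, attained at P_3.
r = √149 ≈ 12.207.

12.207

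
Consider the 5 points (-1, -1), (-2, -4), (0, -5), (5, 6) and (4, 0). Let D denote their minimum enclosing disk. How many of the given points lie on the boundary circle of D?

3

A smallest enclosing disk is always determined by at most three of the input points on its boundary.
The minimum enclosing circle is determined by three boundary points: (-2, -4), (0, -5), (5, 6).
Their circumcentre is (91/54, 47/54) with r² = 54385/1458.
The farthest remaining point (-1, -1) is at distance² 15613/1458 ≤ 54385/1458.
The points at distance exactly r from the centre are (-2, -4), (0, -5), (5, 6) — 3 points.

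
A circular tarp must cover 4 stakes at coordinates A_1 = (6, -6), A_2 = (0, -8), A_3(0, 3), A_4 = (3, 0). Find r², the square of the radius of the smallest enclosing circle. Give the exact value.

A smallest enclosing disk is always determined by at most three of the input points on its boundary.
The minimum enclosing circle is determined by three boundary points: A_1, A_2, A_3.
Their circumcentre is (1.5, -2.5) with r² = 32.5.
The farthest remaining point A_4 is at distance² 8.5 ≤ 32.5.

32.5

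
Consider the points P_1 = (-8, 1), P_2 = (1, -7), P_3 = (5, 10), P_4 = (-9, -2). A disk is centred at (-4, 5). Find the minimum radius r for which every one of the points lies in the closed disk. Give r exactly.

13

The required radius is the distance from (-4, 5) to the farthest point.
Squared distances: 32, 169, 106, 74.
Maximum is 169, attained at P_2.
r = √169 = 13.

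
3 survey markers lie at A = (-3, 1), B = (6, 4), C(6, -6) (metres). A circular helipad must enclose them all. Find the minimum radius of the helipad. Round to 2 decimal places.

Side lengths²: AB² = 90, AC² = 130, BC² = 100.
Since AC² = 130 < 100 + 90 = 190, the triangle is acute, so the smallest enclosing circle is the circumcircle.
Circumcentre = (8/3, -1), r² = 325/9.
r = √(325/9) ≈ 6.01.

6.01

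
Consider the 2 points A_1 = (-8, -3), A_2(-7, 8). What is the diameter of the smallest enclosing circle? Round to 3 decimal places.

11.045

The smallest circle enclosing two points has them as diameter endpoints.
Centre = midpoint = (-7.5, 2.5); r² = |A_1A_2|²/4 = 122/4 = 30.5.
Diameter = 2r = 2√(30.5) ≈ 11.045.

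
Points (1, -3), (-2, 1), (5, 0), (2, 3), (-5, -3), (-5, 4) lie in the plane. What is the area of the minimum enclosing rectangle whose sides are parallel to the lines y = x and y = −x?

91

In coordinates u = x + y, v = x − y the rectangle is axis-aligned; the map (x,y)→(u,v) scales areas by 2.
u-values: -2, -1, 5, 5, -8, -1; range = 5 − (-8) = 13.
v-values: 4, -3, 5, -1, -2, -9; range = 5 − (-9) = 14.
Area = (13 × 14) / 2 = 91.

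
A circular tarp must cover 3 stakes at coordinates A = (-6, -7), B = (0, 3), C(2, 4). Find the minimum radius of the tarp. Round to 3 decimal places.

6.801

Side lengths²: AB² = 136, AC² = 185, BC² = 5.
Since AC² = 185 ≥ 136 + 5 = 141, the angle opposite AC is not acute, so the smallest enclosing circle has AC as diameter.
Centre = midpoint of AC = (-2, -1.5), r² = 185/4 = 46.25.
r = √(46.25) ≈ 6.801.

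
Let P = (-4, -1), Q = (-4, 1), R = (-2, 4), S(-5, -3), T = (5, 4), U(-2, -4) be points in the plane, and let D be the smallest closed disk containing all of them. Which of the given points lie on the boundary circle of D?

S, T

The farthest pair is S–T with squared distance 149. The circle on this segment as diameter has centre (0, 0.5) and r² = 149/4 = 37.25.
Check P: distance² to centre = 18.25 ≤ 37.25, so it lies inside.
All remaining points lie in this disk, and no smaller disk contains both endpoints, so this is the minimum enclosing circle.
The points at distance exactly r from the centre are S, T — 2 points.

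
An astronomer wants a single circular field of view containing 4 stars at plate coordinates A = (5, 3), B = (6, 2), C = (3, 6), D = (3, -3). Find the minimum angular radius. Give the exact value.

4.5

The minimum enclosing circle of a finite set is fixed by two of the points (as a diameter) or three (as a circumcircle).
The farthest pair is C–D with squared distance 81. The circle on this segment as diameter has centre (3, 1.5) and r² = 81/4 = 20.25.
Check A: distance² to centre = 6.25 ≤ 20.25, so it lies inside.
All remaining points lie in this disk, and no smaller disk contains both endpoints, so this is the minimum enclosing circle.
r = √(20.25) = 4.5.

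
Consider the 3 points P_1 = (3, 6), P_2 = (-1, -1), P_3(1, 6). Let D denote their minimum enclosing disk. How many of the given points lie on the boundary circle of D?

2

Side lengths²: P_1P_2² = 65, P_1P_3² = 4, P_2P_3² = 53.
Since P_1P_2² = 65 ≥ 53 + 4 = 57, the angle opposite P_1P_2 is not acute, so the smallest enclosing circle has P_1P_2 as diameter.
Centre = midpoint of P_1P_2 = (1, 2.5), r² = 65/4 = 16.25.
The points at distance exactly r from the centre are P_1, P_2 — 2 points.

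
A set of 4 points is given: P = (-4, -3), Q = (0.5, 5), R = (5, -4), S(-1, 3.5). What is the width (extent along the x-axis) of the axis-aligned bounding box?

9

max x = 5, min x = -4, so width = 9.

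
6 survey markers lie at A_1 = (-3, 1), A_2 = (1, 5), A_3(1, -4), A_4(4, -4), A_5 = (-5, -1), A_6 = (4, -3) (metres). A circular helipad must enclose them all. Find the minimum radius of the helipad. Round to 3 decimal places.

By Welzl's lemma the MEC is supported by two points (diametrically opposite) or three points (on a circumcircle).
The minimum enclosing circle is determined by three boundary points: A_2, A_4, A_5.
Their circumcentre is (0.25, -0.25) with r² = 28.125.
The farthest remaining point A_6 is at distance² 21.625 ≤ 28.125.
r = √(28.125) ≈ 5.303.

5.303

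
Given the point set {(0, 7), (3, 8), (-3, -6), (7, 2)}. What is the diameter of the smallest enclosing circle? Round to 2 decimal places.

The farthest pair is (3, 8)–(-3, -6) with squared distance 232. The circle on this segment as diameter has centre (0, 1) and r² = 232/4 = 58.
Check (0, 7): distance² to centre = 36 ≤ 58, so it lies inside.
All remaining points lie in this disk, and no smaller disk contains both endpoints, so this is the minimum enclosing circle.
Diameter = 2r = 2√58 ≈ 15.23.

15.23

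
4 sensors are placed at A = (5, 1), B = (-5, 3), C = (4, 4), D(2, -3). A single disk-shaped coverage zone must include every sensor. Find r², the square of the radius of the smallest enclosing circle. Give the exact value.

A smallest enclosing disk is always determined by at most three of the input points on its boundary.
The minimum enclosing circle is determined by three boundary points: A, B, D.
Their circumcentre is (-3/46, 77/46) with r² = 27625/1058.
The farthest remaining point C is at distance² 23209/1058 ≤ 27625/1058.

27625/1058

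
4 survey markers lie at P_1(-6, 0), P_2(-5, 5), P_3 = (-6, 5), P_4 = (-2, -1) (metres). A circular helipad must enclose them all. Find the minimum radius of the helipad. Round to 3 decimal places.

A smallest enclosing disk is always determined by at most three of the input points on its boundary.
The farthest pair is P_3–P_4 with squared distance 52. The circle on this segment as diameter has centre (-4, 2) and r² = 52/4 = 13.
Check P_1: distance² to centre = 8 ≤ 13, so it lies inside.
All remaining points lie in this disk, and no smaller disk contains both endpoints, so this is the minimum enclosing circle.
r = √13 ≈ 3.606.

3.606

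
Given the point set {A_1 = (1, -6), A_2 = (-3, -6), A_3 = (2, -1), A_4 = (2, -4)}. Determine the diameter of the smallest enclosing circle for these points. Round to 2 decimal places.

The minimum enclosing circle of a finite set is fixed by two of the points (as a diameter) or three (as a circumcircle).
The farthest pair is A_2–A_3 with squared distance 50. The circle on this segment as diameter has centre (-0.5, -3.5) and r² = 50/4 = 12.5.
Check A_1: distance² to centre = 8.5 ≤ 12.5, so it lies inside.
All remaining points lie in this disk, and no smaller disk contains both endpoints, so this is the minimum enclosing circle.
Diameter = 2r = 2√(12.5) ≈ 7.07.

7.07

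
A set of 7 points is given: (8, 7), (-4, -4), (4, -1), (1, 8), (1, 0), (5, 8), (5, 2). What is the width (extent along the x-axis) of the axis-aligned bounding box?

12

max x = 8, min x = -4, so width = 12.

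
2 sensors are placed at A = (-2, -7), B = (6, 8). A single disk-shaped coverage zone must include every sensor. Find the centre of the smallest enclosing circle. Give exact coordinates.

(2, 0.5)

The smallest circle enclosing two points has them as diameter endpoints.
Centre = midpoint = (2, 0.5); r² = |AB|²/4 = 289/4 = 72.25.
Centre = (2, 0.5).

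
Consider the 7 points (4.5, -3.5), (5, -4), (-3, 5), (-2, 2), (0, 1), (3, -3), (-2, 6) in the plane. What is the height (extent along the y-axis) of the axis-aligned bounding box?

max y = 6, min y = -4, so height = 10.

10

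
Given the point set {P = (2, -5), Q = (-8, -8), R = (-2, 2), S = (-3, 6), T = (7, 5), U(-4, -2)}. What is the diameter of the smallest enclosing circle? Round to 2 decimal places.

19.85

The farthest pair is Q–T with squared distance 394. The circle on this segment as diameter has centre (-0.5, -1.5) and r² = 394/4 = 98.5.
Check P: distance² to centre = 18.5 ≤ 98.5, so it lies inside.
All remaining points lie in this disk, and no smaller disk contains both endpoints, so this is the minimum enclosing circle.
Diameter = 2r = 2√(98.5) ≈ 19.85.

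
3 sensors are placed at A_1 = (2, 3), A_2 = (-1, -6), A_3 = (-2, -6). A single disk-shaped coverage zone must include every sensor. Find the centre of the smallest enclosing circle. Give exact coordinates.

Side lengths²: A_1A_2² = 90, A_1A_3² = 97, A_2A_3² = 1.
Since A_1A_3² = 97 ≥ 90 + 1 = 91, the angle opposite A_1A_3 is not acute, so the smallest enclosing circle has A_1A_3 as diameter.
Centre = midpoint of A_1A_3 = (0, -1.5), r² = 97/4 = 24.25.
Centre = (0, -1.5).

(0, -1.5)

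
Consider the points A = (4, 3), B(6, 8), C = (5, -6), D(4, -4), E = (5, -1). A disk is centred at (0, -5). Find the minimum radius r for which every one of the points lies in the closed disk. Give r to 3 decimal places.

14.318

The required radius is the distance from (0, -5) to the farthest point.
Squared distances: 80, 205, 26, 17, 41.
Maximum is 205, attained at B.
r = √205 ≈ 14.318.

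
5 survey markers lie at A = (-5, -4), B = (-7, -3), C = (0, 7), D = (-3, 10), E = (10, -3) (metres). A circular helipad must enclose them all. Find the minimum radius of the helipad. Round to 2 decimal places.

A smallest enclosing disk is always determined by at most three of the input points on its boundary.
The minimum enclosing circle is determined by three boundary points: B, D, E.
Their circumcentre is (1.5, 1.5) with r² = 92.5.
The farthest remaining point A is at distance² 72.5 ≤ 92.5.
r = √(92.5) ≈ 9.62.

9.62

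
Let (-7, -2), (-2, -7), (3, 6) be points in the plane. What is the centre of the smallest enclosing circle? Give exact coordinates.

Call the three points A, B, C in the order given.
Side lengths²: AB² = 50, AC² = 164, BC² = 194.
Since BC² = 194 < 164 + 50 = 214, the triangle is acute, so the smallest enclosing circle is the circumcircle.
Circumcentre = (-2/9, -2/9), r² = 3977/81.
Centre = (-2/9, -2/9).

(-2/9, -2/9)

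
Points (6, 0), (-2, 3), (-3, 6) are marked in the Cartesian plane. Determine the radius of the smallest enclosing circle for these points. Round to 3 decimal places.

5.408

Call the three points A, B, C in the order given.
Side lengths²: AB² = 73, AC² = 117, BC² = 10.
Since AC² = 117 ≥ 73 + 10 = 83, the angle opposite AC is not acute, so the smallest enclosing circle has AC as diameter.
Centre = midpoint of AC = (1.5, 3), r² = 117/4 = 29.25.
r = √(29.25) ≈ 5.408.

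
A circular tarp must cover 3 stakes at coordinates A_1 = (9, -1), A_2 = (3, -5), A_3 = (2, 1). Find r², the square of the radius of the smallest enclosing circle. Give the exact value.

Side lengths²: A_1A_2² = 52, A_1A_3² = 53, A_2A_3² = 37.
Since A_1A_3² = 53 < 52 + 37 = 89, the triangle is acute, so the smallest enclosing circle is the circumcircle.
Circumcentre = (5.05, -1.575), r² = 15.933125.

15.933125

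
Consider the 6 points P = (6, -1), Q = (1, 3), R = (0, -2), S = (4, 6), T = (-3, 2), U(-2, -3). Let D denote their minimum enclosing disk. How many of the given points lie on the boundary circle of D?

The minimum enclosing circle of a finite set is fixed by two of the points (as a diameter) or three (as a circumcircle).
The minimum enclosing circle is determined by three boundary points: P, S, U.
Their circumcentre is (1.15, 1.4) with r² = 29.2825.
The farthest remaining point T is at distance² 17.5825 ≤ 29.2825.
The points at distance exactly r from the centre are P, S, U — 3 points.

3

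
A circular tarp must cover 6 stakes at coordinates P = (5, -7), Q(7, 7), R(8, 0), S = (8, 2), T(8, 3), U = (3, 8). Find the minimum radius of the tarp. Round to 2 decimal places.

7.57

The farthest pair is P–U with squared distance 229. The circle on this segment as diameter has centre (4, 0.5) and r² = 229/4 = 57.25.
Check Q: distance² to centre = 51.25 ≤ 57.25, so it lies inside.
All remaining points lie in this disk, and no smaller disk contains both endpoints, so this is the minimum enclosing circle.
r = √(57.25) ≈ 7.57.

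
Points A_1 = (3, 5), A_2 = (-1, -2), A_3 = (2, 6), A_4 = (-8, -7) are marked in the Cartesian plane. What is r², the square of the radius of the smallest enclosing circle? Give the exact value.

By Welzl's lemma the MEC is supported by two points (diametrically opposite) or three points (on a circumcircle).
The farthest pair is A_3–A_4 with squared distance 269. The circle on this segment as diameter has centre (-3, -0.5) and r² = 269/4 = 67.25.
Check A_1: distance² to centre = 66.25 ≤ 67.25, so it lies inside.
All remaining points lie in this disk, and no smaller disk contains both endpoints, so this is the minimum enclosing circle.

67.25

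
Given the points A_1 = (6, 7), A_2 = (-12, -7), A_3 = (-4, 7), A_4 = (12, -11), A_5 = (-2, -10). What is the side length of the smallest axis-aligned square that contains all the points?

24

The bounding box has width 24 and height 18.
An axis-aligned square enclosing the set must have side ≥ max(width, height).
So the minimum side is max(24, 18) = 24.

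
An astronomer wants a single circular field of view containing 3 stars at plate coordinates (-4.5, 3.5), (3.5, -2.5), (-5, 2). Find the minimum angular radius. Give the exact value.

Call the three points A, B, C in the order given.
Side lengths²: AB² = 100, AC² = 2.5, BC² = 92.5.
Since AB² = 100 ≥ 92.5 + 2.5 = 95, the angle opposite AB is not acute, so the smallest enclosing circle has AB as diameter.
Centre = midpoint of AB = (-0.5, 0.5), r² = 100/4 = 25.
r = √25 = 5.

5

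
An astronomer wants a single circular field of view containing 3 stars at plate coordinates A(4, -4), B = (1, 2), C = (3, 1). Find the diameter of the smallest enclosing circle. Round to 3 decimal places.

Side lengths²: AB² = 45, AC² = 26, BC² = 5.
Since AB² = 45 ≥ 26 + 5 = 31, the angle opposite AB is not acute, so the smallest enclosing circle has AB as diameter.
Centre = midpoint of AB = (2.5, -1), r² = 45/4 = 11.25.
Diameter = 2r = 2√(11.25) ≈ 6.708.

6.708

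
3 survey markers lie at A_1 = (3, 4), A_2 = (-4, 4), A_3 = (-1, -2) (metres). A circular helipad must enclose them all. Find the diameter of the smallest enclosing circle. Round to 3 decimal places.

Side lengths²: A_1A_2² = 49, A_1A_3² = 52, A_2A_3² = 45.
Since A_1A_3² = 52 < 49 + 45 = 94, the triangle is acute, so the smallest enclosing circle is the circumcircle.
Circumcentre = (-0.5, 2), r² = 16.25.
Diameter = 2r = 2√(16.25) ≈ 8.062.

8.062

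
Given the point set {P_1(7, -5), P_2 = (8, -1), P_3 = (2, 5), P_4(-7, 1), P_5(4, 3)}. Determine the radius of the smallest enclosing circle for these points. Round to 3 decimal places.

A smallest enclosing disk is always determined by at most three of the input points on its boundary.
The minimum enclosing circle is determined by three boundary points: P_1, P_2, P_4.
Their circumcentre is (21/62, -75/62) with r² = 112897/1922.
The farthest remaining point P_3 is at distance² 79417/1922 ≤ 112897/1922.
r = √(112897/1922) ≈ 7.664.

7.664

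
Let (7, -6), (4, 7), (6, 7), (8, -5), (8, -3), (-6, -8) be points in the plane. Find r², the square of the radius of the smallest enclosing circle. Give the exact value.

92.25

By Welzl's lemma the MEC is supported by two points (diametrically opposite) or three points (on a circumcircle).
The farthest pair is (6, 7)–(-6, -8) with squared distance 369. The circle on this segment as diameter has centre (0, -0.5) and r² = 369/4 = 92.25.
Check (7, -6): distance² to centre = 79.25 ≤ 92.25, so it lies inside.
All remaining points lie in this disk, and no smaller disk contains both endpoints, so this is the minimum enclosing circle.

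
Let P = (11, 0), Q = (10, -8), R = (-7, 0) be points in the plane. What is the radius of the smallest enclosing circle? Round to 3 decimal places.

9.467

Side lengths²: PQ² = 65, PR² = 324, QR² = 353.
Since QR² = 353 < 324 + 65 = 389, the triangle is acute, so the smallest enclosing circle is the circumcircle.
Circumcentre = (2, -2.9375), r² = 89.62890625.
r = √(89.62890625) ≈ 9.467.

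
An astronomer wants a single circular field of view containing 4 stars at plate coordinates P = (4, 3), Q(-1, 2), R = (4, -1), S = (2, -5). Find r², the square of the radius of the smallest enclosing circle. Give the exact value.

By Welzl's lemma the MEC is supported by two points (diametrically opposite) or three points (on a circumcircle).
The minimum enclosing circle is determined by three boundary points: P, Q, S.
Their circumcentre is (41/19, -15/19) with r² = 6409/361.
The farthest remaining point R is at distance² 1241/361 ≤ 6409/361.

6409/361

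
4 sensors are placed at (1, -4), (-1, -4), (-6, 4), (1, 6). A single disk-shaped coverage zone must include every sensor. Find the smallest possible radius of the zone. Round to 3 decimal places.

5.528

A smallest enclosing disk is always determined by at most three of the input points on its boundary.
The minimum enclosing circle is determined by three boundary points: (1, -4), (-6, 4), (1, 6).
Their circumcentre is (-19/14, 1) with r² = 5989/196.
The farthest remaining point (-1, -4) is at distance² 4925/196 ≤ 5989/196.
r = √(5989/196) ≈ 5.528.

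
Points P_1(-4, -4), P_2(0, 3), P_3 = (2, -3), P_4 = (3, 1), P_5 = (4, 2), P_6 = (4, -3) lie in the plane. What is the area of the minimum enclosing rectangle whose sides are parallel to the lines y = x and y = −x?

70

In coordinates u = x + y, v = x − y the rectangle is axis-aligned; the map (x,y)→(u,v) scales areas by 2.
u-values: -8, 3, -1, 4, 6, 1; range = 6 − (-8) = 14.
v-values: 0, -3, 5, 2, 2, 7; range = 7 − (-3) = 10.
Area = (14 × 10) / 2 = 70.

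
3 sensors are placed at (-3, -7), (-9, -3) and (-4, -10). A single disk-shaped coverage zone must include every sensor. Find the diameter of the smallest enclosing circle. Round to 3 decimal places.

8.602

Call the three points A, B, C in the order given.
Side lengths²: AB² = 52, AC² = 10, BC² = 74.
Since BC² = 74 ≥ 52 + 10 = 62, the angle opposite BC is not acute, so the smallest enclosing circle has BC as diameter.
Centre = midpoint of BC = (-6.5, -6.5), r² = 74/4 = 18.5.
Diameter = 2r = 2√(18.5) ≈ 8.602.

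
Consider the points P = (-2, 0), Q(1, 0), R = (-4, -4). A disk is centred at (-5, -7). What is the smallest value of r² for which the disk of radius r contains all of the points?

85

The required radius is the distance from (-5, -7) to the farthest point.
Squared distances: 58, 85, 10.
Maximum is 85, attained at Q.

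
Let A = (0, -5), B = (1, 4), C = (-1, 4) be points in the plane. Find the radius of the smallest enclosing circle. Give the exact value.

41/9

Side lengths²: AB² = 82, AC² = 82, BC² = 4.
Since AC² = 82 < 82 + 4 = 86, the triangle is acute, so the smallest enclosing circle is the circumcircle.
Circumcentre = (0, -4/9), r² = 1681/81.
r = √(1681/81) = 41/9.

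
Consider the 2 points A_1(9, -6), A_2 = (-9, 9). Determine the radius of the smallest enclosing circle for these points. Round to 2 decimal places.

The smallest circle enclosing two points has them as diameter endpoints.
Centre = midpoint = (0, 1.5); r² = |A_1A_2|²/4 = 549/4 = 137.25.
r = √(137.25) ≈ 11.72.

11.72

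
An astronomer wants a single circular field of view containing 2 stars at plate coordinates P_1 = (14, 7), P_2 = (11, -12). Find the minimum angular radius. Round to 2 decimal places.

The smallest circle enclosing two points has them as diameter endpoints.
Centre = midpoint = (12.5, -2.5); r² = |P_1P_2|²/4 = 370/4 = 92.5.
r = √(92.5) ≈ 9.62.

9.62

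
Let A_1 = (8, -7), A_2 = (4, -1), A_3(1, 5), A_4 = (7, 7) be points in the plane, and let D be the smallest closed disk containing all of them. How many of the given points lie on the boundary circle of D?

3

The minimum enclosing circle of a finite set is fixed by two of the points (as a diameter) or three (as a circumcircle).
The minimum enclosing circle is determined by three boundary points: A_1, A_3, A_4.
Their circumcentre is (519/86, -9/86) with r² = 190105/3698.
The farthest remaining point A_2 is at distance² 18277/3698 ≤ 190105/3698.
The points at distance exactly r from the centre are A_1, A_3, A_4 — 3 points.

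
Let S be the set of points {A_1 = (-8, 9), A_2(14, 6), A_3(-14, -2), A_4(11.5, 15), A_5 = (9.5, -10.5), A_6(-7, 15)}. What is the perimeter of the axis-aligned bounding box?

Width = max x − min x = 14 − (-14) = 28.
Height = max y − min y = 15 − (-10.5) = 25.5.
Perimeter = 2(28 + 25.5) = 107.

107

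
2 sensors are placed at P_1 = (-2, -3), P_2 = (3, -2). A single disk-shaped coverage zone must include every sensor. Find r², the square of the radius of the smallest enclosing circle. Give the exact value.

The smallest circle enclosing two points has them as diameter endpoints.
Centre = midpoint = (0.5, -2.5); r² = |P_1P_2|²/4 = 26/4 = 6.5.

6.5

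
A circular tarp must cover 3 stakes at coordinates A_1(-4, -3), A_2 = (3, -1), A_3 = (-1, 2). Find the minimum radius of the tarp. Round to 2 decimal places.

3.66

Side lengths²: A_1A_2² = 53, A_1A_3² = 34, A_2A_3² = 25.
Since A_1A_2² = 53 < 34 + 25 = 59, the triangle is acute, so the smallest enclosing circle is the circumcircle.
Circumcentre = (-35/58, -95/58), r² = 22525/1682.
r = √(22525/1682) ≈ 3.66.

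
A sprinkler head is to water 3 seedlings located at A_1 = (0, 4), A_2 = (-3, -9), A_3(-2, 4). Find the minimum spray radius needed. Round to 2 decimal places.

6.67

Side lengths²: A_1A_2² = 178, A_1A_3² = 4, A_2A_3² = 170.
Since A_1A_2² = 178 ≥ 170 + 4 = 174, the angle opposite A_1A_2 is not acute, so the smallest enclosing circle has A_1A_2 as diameter.
Centre = midpoint of A_1A_2 = (-1.5, -2.5), r² = 178/4 = 44.5.
r = √(44.5) ≈ 6.67.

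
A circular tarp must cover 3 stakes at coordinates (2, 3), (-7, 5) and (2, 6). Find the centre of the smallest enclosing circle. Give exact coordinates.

(-43/18, 4.5)

Call the three points A, B, C in the order given.
Side lengths²: AB² = 85, AC² = 9, BC² = 82.
Since AB² = 85 < 82 + 9 = 91, the triangle is acute, so the smallest enclosing circle is the circumcircle.
Circumcentre = (-43/18, 4.5), r² = 3485/162.
Centre = (-43/18, 4.5).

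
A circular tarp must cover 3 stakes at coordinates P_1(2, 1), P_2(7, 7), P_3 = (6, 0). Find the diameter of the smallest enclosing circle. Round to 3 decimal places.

Side lengths²: P_1P_2² = 61, P_1P_3² = 17, P_2P_3² = 50.
Since P_1P_2² = 61 < 50 + 17 = 67, the triangle is acute, so the smallest enclosing circle is the circumcircle.
Circumcentre = (279/58, 217/58), r² = 25925/1682.
Diameter = 2r = 2√(25925/1682) ≈ 7.852.

7.852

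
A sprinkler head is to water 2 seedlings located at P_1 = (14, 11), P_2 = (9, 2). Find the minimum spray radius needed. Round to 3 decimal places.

5.148

The smallest circle enclosing two points has them as diameter endpoints.
Centre = midpoint = (11.5, 6.5); r² = |P_1P_2|²/4 = 106/4 = 26.5.
r = √(26.5) ≈ 5.148.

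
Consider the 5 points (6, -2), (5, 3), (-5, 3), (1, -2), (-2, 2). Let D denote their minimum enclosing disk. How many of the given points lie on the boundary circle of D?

2

The farthest pair is (6, -2)–(-5, 3) with squared distance 146. The circle on this segment as diameter has centre (0.5, 0.5) and r² = 146/4 = 36.5.
Check (5, 3): distance² to centre = 26.5 ≤ 36.5, so it lies inside.
All remaining points lie in this disk, and no smaller disk contains both endpoints, so this is the minimum enclosing circle.
The points at distance exactly r from the centre are (6, -2), (-5, 3) — 2 points.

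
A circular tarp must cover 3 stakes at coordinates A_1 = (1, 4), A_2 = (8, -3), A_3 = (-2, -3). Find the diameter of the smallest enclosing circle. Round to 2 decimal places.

10.77

Side lengths²: A_1A_2² = 98, A_1A_3² = 58, A_2A_3² = 100.
Since A_2A_3² = 100 < 98 + 58 = 156, the triangle is acute, so the smallest enclosing circle is the circumcircle.
Circumcentre = (3, -1), r² = 29.
Diameter = 2r = 2√29 ≈ 10.77.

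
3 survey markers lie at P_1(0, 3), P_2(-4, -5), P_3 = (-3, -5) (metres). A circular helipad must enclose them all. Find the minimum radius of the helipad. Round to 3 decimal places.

Side lengths²: P_1P_2² = 80, P_1P_3² = 73, P_2P_3² = 1.
Since P_1P_2² = 80 ≥ 73 + 1 = 74, the angle opposite P_1P_2 is not acute, so the smallest enclosing circle has P_1P_2 as diameter.
Centre = midpoint of P_1P_2 = (-2, -1), r² = 80/4 = 20.
r = √20 ≈ 4.472.

4.472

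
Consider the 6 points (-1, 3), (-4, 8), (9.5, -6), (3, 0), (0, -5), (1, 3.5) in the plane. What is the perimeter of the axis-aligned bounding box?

Width = max x − min x = 9.5 − (-4) = 13.5.
Height = max y − min y = 8 − (-6) = 14.
Perimeter = 2(13.5 + 14) = 55.

55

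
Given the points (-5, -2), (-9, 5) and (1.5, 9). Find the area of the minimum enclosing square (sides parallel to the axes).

The bounding box has width 10.5 and height 11.
An axis-aligned square enclosing the set must have side ≥ max(width, height).
So the minimum side is max(10.5, 11) = 11.
Area = 11² = 121.

121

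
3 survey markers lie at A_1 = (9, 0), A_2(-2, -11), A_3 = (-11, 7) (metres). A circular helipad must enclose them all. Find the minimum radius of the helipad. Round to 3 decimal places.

Side lengths²: A_1A_2² = 242, A_1A_3² = 449, A_2A_3² = 405.
Since A_1A_3² = 449 < 405 + 242 = 647, the triangle is acute, so the smallest enclosing circle is the circumcircle.
Circumcentre = (-13/6, 1/6), r² = 2245/18.
r = √(2245/18) ≈ 11.168.

11.168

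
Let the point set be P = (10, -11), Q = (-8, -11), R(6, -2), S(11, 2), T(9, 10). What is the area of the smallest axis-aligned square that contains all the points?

441

The bounding box has width 19 and height 21.
An axis-aligned square enclosing the set must have side ≥ max(width, height).
So the minimum side is max(19, 21) = 21.
Area = 21² = 441.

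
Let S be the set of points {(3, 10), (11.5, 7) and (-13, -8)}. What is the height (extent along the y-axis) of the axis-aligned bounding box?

18

max y = 10, min y = -8, so height = 18.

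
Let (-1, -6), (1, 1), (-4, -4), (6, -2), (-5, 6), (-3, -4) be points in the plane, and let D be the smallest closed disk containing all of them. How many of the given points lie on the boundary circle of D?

3

The minimum enclosing circle of a finite set is fixed by two of the points (as a diameter) or three (as a circumcircle).
The minimum enclosing circle is determined by three boundary points: (-1, -6), (6, -2), (-5, 6).
Their circumcentre is (-0.3, 0.9) with r² = 48.1.
The farthest remaining point (-4, -4) is at distance² 37.7 ≤ 48.1.
The points at distance exactly r from the centre are (-1, -6), (6, -2), (-5, 6) — 3 points.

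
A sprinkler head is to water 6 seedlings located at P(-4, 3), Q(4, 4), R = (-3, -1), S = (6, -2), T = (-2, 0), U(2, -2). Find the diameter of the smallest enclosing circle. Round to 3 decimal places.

11.180

A smallest enclosing disk is always determined by at most three of the input points on its boundary.
The farthest pair is P–S with squared distance 125. The circle on this segment as diameter has centre (1, 0.5) and r² = 125/4 = 31.25.
Check Q: distance² to centre = 21.25 ≤ 31.25, so it lies inside.
All remaining points lie in this disk, and no smaller disk contains both endpoints, so this is the minimum enclosing circle.
Diameter = 2r = 2√(31.25) ≈ 11.180.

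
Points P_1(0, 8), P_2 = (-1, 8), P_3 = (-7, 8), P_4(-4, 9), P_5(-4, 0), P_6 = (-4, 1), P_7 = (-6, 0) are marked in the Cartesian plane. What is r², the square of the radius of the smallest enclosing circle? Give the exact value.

25.390625

By Welzl's lemma the MEC is supported by two points (diametrically opposite) or three points (on a circumcircle).
The minimum enclosing circle is determined by three boundary points: P_1, P_3, P_7.
Their circumcentre is (-3.5, 4.375) with r² = 25.390625.
The farthest remaining point P_4 is at distance² 21.640625 ≤ 25.390625.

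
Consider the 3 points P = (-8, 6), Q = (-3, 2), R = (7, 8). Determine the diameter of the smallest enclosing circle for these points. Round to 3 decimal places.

15.133

Side lengths²: PQ² = 41, PR² = 229, QR² = 136.
Since PR² = 229 ≥ 136 + 41 = 177, the angle opposite PR is not acute, so the smallest enclosing circle has PR as diameter.
Centre = midpoint of PR = (-0.5, 7), r² = 229/4 = 57.25.
Diameter = 2r = 2√(57.25) ≈ 15.133.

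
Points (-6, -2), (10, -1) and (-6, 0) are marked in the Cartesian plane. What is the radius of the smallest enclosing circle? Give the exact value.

Call the three points A, B, C in the order given.
Side lengths²: AB² = 257, AC² = 4, BC² = 257.
Since BC² = 257 < 257 + 4 = 261, the triangle is acute, so the smallest enclosing circle is the circumcircle.
Circumcentre = (1.96875, -1), r² = 64.5009765625.
r = √(64.5009765625) = 8.03125.

8.03125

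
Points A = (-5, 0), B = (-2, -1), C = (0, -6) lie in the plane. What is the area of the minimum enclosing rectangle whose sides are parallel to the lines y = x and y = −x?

16.5

In coordinates u = x + y, v = x − y the rectangle is axis-aligned; the map (x,y)→(u,v) scales areas by 2.
u-values: -5, -3, -6; range = -3 − (-6) = 3.
v-values: -5, -1, 6; range = 6 − (-5) = 11.
Area = (3 × 11) / 2 = 16.5.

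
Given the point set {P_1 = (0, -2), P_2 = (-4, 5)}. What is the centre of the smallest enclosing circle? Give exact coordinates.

The smallest circle enclosing two points has them as diameter endpoints.
Centre = midpoint = (-2, 1.5); r² = |P_1P_2|²/4 = 65/4 = 16.25.
Centre = (-2, 1.5).

(-2, 1.5)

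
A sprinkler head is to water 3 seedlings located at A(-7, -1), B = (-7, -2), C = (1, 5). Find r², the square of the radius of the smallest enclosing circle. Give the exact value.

Side lengths²: AB² = 1, AC² = 100, BC² = 113.
Since BC² = 113 ≥ 100 + 1 = 101, the angle opposite BC is not acute, so the smallest enclosing circle has BC as diameter.
Centre = midpoint of BC = (-3, 1.5), r² = 113/4 = 28.25.

28.25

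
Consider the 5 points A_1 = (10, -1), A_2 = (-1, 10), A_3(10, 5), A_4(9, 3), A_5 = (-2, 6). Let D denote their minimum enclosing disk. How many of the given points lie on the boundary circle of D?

By Welzl's lemma the MEC is supported by two points (diametrically opposite) or three points (on a circumcircle).
The farthest pair is A_1–A_2 with squared distance 242. The circle on this segment as diameter has centre (4.5, 4.5) and r² = 242/4 = 60.5.
Check A_3: distance² to centre = 30.5 ≤ 60.5, so it lies inside.
All remaining points lie in this disk, and no smaller disk contains both endpoints, so this is the minimum enclosing circle.
The points at distance exactly r from the centre are A_1, A_2 — 2 points.

2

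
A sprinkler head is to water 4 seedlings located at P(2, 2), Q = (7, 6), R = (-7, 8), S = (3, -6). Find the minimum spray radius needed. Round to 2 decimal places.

The minimum enclosing circle of a finite set is fixed by two of the points (as a diameter) or three (as a circumcircle).
The minimum enclosing circle is determined by three boundary points: Q, R, S.
Their circumcentre is (-8/11, 21/11) with r² = 9250/121.
The farthest remaining point P is at distance² 901/121 ≤ 9250/121.
r = √(9250/121) ≈ 8.74.

8.74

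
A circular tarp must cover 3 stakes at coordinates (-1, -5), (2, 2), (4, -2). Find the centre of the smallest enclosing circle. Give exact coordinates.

Call the three points A, B, C in the order given.
Side lengths²: AB² = 58, AC² = 34, BC² = 20.
Since AB² = 58 ≥ 34 + 20 = 54, the angle opposite AB is not acute, so the smallest enclosing circle has AB as diameter.
Centre = midpoint of AB = (0.5, -1.5), r² = 58/4 = 14.5.
Centre = (0.5, -1.5).

(0.5, -1.5)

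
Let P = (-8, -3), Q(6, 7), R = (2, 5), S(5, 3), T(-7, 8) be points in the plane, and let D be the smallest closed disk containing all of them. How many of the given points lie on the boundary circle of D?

A smallest enclosing disk is always determined by at most three of the input points on its boundary.
The farthest pair is P–Q with squared distance 296. The circle on this segment as diameter has centre (-1, 2) and r² = 296/4 = 74.
Check R: distance² to centre = 18 ≤ 74, so it lies inside.
All remaining points lie in this disk, and no smaller disk contains both endpoints, so this is the minimum enclosing circle.
The points at distance exactly r from the centre are P, Q — 2 points.

2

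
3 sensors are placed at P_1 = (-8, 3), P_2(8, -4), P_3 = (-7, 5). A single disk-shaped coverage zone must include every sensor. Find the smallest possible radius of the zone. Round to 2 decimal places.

Side lengths²: P_1P_2² = 305, P_1P_3² = 5, P_2P_3² = 306.
Since P_2P_3² = 306 < 305 + 5 = 310, the triangle is acute, so the smallest enclosing circle is the circumcircle.
Circumcentre = (7/26, 3/26), r² = 25925/338.
r = √(25925/338) ≈ 8.76.

8.76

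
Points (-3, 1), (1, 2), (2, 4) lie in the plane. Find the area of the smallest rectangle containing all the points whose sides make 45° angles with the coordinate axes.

12

In coordinates u = x + y, v = x − y the rectangle is axis-aligned; the map (x,y)→(u,v) scales areas by 2.
u-values: -2, 3, 6; range = 6 − (-2) = 8.
v-values: -4, -1, -2; range = -1 − (-4) = 3.
Area = (8 × 3) / 2 = 12.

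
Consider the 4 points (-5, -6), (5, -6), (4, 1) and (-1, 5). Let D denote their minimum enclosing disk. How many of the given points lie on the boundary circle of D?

3

The minimum enclosing circle of a finite set is fixed by two of the points (as a diameter) or three (as a circumcircle).
The minimum enclosing circle is determined by three boundary points: (-5, -6), (5, -6), (-1, 5).
Their circumcentre is (0, -35/22) with r² = 21509/484.
The farthest remaining point (4, 1) is at distance² 10993/484 ≤ 21509/484.
The points at distance exactly r from the centre are (-5, -6), (5, -6), (-1, 5) — 3 points.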